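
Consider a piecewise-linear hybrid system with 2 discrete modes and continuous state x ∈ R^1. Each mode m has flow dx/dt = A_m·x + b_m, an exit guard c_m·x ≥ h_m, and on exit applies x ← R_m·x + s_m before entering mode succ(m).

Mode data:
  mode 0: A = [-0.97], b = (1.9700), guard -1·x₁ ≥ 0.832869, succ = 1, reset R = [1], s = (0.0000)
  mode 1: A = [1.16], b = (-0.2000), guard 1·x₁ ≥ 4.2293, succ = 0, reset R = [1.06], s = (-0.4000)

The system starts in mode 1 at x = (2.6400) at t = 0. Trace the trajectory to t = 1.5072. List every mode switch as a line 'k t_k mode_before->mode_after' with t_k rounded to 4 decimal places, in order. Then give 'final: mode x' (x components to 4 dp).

Mode 1: guard c·x = 4.2293 hit at Δt = 0.4286 (t = 0.4286), x⁻ = (4.2293) → reset → x⁺ = (4.0831), jump to mode 0
Mode 0: flow for 1.0786 to horizon, guard not reached → x = (2.7517)

1 0.4286 1->0
final: 0 2.7517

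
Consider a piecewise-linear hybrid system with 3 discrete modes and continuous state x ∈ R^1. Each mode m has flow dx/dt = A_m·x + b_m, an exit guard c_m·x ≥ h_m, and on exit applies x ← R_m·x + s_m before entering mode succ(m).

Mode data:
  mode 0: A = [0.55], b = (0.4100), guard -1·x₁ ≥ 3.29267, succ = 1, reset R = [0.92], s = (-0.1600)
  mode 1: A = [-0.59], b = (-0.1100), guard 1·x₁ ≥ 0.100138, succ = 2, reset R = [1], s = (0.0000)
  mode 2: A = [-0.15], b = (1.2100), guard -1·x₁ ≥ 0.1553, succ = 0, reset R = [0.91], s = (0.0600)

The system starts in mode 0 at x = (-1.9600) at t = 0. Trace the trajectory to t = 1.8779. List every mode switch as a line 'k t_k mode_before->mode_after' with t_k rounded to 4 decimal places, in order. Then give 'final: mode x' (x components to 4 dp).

Mode 0: guard c·x = 3.2927 hit at Δt = 1.3466 (t = 1.3466), x⁻ = (-3.2927) → reset → x⁺ = (-3.1893), jump to mode 1
Mode 1: flow for 0.5313 to horizon, guard not reached → x = (-2.3812)

1 1.3466 0->1
final: 1 -2.3812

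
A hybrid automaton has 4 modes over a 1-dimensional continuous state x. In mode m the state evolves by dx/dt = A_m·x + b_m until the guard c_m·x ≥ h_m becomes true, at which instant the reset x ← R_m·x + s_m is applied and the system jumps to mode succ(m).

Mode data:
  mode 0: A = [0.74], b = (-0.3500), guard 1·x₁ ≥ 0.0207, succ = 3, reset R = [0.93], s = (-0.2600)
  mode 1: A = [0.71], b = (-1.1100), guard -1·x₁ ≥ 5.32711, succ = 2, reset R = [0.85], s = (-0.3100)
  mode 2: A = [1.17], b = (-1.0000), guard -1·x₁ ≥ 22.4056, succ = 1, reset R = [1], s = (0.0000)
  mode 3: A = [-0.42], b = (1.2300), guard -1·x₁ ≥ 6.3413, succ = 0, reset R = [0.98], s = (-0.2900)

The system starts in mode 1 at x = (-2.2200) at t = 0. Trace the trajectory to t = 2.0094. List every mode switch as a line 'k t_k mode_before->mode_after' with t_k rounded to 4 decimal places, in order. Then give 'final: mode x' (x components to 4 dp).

Mode 1: guard c·x = 5.3271 hit at Δt = 0.8444 (t = 0.8444), x⁻ = (-5.3271) → reset → x⁺ = (-4.8380), jump to mode 2
Mode 2: flow for 1.1650 to horizon, guard not reached → x = (-21.3931)

1 0.8444 1->2
final: 2 -21.3931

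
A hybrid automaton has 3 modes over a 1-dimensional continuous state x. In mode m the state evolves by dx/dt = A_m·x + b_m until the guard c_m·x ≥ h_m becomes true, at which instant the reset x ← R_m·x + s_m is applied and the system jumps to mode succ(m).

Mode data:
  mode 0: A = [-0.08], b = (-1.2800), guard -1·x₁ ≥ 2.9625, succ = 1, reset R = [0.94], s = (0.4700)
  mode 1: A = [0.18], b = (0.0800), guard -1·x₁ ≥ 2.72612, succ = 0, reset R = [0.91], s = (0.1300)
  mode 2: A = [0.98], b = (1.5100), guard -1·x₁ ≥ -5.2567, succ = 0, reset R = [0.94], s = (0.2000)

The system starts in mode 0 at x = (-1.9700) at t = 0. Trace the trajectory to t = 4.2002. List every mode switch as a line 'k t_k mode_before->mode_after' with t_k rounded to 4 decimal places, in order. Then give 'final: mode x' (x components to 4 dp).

Mode 0: guard c·x = 2.9625 hit at Δt = 0.9171 (t = 0.9171), x⁻ = (-2.9625) → reset → x⁺ = (-2.3148), jump to mode 1
Mode 1: guard c·x = 2.7261 hit at Δt = 1.1045 (t = 2.0216), x⁻ = (-2.7261) → reset → x⁺ = (-2.3508), jump to mode 0
Mode 0: guard c·x = 2.9625 hit at Δt = 0.5732 (t = 2.5948), x⁻ = (-2.9625) → reset → x⁺ = (-2.3147), jump to mode 1
Mode 1: guard c·x = 2.7261 hit at Δt = 1.1045 (t = 3.6992), x⁻ = (-2.7261) → reset → x⁺ = (-2.3508), jump to mode 0
Mode 0: flow for 0.5010 to horizon, guard not reached → x = (-2.8870)

1 0.9171 0->1
2 2.0216 1->0
3 2.5948 0->1
4 3.6992 1->0
final: 0 -2.8870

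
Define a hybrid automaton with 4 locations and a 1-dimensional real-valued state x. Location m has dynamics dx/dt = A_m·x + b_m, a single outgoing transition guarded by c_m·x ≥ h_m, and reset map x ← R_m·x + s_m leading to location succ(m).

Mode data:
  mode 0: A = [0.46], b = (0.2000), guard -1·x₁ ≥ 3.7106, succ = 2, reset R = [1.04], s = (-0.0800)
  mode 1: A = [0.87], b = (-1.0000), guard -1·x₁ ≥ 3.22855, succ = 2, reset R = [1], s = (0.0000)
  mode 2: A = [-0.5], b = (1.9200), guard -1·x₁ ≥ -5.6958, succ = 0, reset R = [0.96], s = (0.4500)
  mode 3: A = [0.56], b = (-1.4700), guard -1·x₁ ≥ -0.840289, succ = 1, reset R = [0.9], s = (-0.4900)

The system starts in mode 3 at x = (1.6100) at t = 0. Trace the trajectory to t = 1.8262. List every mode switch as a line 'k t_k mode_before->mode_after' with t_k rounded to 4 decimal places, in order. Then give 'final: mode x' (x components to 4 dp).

Mode 3: guard c·x = -0.8403 hit at Δt = 1.0078 (t = 1.0078), x⁻ = (0.8403) → reset → x⁺ = (0.2663), jump to mode 1
Mode 1: flow for 0.8184 to horizon, guard not reached → x = (-0.6505)

1 1.0078 3->1
final: 1 -0.6505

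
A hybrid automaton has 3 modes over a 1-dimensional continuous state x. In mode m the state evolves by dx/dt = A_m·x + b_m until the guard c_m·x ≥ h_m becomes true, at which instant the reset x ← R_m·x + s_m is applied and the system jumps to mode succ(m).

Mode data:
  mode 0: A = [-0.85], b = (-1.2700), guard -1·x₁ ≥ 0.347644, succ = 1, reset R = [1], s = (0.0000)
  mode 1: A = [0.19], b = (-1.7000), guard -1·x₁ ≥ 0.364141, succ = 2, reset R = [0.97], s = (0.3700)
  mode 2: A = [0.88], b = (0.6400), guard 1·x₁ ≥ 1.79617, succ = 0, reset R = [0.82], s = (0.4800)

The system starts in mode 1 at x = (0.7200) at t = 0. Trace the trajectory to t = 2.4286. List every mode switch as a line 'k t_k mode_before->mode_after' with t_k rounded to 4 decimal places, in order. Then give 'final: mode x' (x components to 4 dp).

Mode 1: guard c·x = 0.3641 hit at Δt = 0.6515 (t = 0.6515), x⁻ = (-0.3641) → reset → x⁺ = (0.0168), jump to mode 2
Mode 2: guard c·x = 1.7962 hit at Δt = 1.3878 (t = 2.0393), x⁻ = (1.7962) → reset → x⁺ = (1.9529), jump to mode 0
Mode 0: flow for 0.3893 to horizon, guard not reached → x = (0.9818)

1 0.6515 1->2
2 2.0393 2->0
final: 0 0.9818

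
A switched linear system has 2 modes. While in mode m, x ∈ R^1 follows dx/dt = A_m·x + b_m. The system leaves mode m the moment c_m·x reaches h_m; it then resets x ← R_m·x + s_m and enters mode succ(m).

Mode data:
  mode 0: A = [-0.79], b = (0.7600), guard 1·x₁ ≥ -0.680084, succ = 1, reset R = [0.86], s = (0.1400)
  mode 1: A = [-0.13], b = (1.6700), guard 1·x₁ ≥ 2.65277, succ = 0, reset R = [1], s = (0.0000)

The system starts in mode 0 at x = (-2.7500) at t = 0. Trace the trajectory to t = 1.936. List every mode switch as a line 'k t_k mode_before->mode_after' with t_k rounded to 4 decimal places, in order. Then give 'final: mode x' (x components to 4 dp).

1 1.0324 0->1
final: 1 1.0282

Mode 0: guard c·x = -0.6801 hit at Δt = 1.0324 (t = 1.0324), x⁻ = (-0.6801) → reset → x⁺ = (-0.4449), jump to mode 1
Mode 1: flow for 0.9036 to horizon, guard not reached → x = (1.0282)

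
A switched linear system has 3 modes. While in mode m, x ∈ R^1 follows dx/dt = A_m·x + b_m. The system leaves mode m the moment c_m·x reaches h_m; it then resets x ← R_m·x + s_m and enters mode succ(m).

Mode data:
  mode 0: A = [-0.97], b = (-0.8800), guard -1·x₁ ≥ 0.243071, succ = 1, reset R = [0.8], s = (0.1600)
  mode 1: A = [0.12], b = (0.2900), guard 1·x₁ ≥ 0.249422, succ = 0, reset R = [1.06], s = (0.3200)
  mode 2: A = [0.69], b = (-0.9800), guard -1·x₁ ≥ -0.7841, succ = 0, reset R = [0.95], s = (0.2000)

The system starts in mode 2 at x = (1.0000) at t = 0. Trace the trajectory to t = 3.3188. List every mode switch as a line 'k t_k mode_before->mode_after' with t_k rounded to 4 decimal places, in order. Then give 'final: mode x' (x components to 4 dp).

Mode 2: guard c·x = -0.7841 hit at Δt = 0.6008 (t = 0.6008), x⁻ = (0.7841) → reset → x⁺ = (0.9449), jump to mode 0
Mode 0: guard c·x = 0.2431 hit at Δt = 1.0573 (t = 1.6581), x⁻ = (-0.2431) → reset → x⁺ = (-0.0345), jump to mode 1
Mode 1: guard c·x = 0.2494 hit at Δt = 0.9382 (t = 2.5963), x⁻ = (0.2494) → reset → x⁺ = (0.5844), jump to mode 0
Mode 0: flow for 0.7225 to horizon, guard not reached → x = (-0.1671)

1 0.6008 2->0
2 1.6581 0->1
3 2.5963 1->0
final: 0 -0.1671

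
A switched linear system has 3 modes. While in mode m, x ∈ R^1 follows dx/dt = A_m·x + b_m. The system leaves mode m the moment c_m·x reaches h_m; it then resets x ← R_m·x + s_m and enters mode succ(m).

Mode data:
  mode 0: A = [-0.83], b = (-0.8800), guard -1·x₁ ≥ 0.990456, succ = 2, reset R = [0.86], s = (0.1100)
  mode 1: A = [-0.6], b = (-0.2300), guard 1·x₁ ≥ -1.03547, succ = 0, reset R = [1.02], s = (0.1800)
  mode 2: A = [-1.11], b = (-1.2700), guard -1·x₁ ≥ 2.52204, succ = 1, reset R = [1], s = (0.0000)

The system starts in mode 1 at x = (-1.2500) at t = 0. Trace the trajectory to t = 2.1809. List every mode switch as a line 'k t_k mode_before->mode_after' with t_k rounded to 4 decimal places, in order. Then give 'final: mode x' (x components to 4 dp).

Mode 1: guard c·x = -1.0355 hit at Δt = 0.4740 (t = 0.4740), x⁻ = (-1.0355) → reset → x⁺ = (-0.8762), jump to mode 0
Mode 0: guard c·x = 0.9905 hit at Δt = 1.1685 (t = 1.6425), x⁻ = (-0.9905) → reset → x⁺ = (-0.7418), jump to mode 2
Mode 2: flow for 0.5384 to horizon, guard not reached → x = (-0.9228)

1 0.4740 1->0
2 1.6425 0->2
final: 2 -0.9228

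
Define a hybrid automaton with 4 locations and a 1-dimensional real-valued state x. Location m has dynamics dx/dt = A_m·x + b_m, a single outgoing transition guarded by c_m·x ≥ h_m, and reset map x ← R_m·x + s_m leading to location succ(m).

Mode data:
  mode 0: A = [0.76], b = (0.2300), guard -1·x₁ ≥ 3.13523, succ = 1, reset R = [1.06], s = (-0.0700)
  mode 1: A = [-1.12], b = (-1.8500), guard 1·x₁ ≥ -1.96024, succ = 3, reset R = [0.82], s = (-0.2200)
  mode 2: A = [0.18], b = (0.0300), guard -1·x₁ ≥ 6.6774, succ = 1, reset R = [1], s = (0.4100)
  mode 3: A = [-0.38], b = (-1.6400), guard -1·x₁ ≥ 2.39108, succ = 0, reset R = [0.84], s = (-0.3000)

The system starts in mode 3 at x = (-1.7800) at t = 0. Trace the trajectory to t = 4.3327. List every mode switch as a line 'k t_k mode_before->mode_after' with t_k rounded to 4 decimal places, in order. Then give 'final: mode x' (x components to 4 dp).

1 0.7256 3->0
2 1.1797 0->1
3 2.7252 1->3
4 3.4012 3->0
5 3.8553 0->1
final: 1 -2.6720

Mode 3: guard c·x = 2.3911 hit at Δt = 0.7256 (t = 0.7256), x⁻ = (-2.3911) → reset → x⁺ = (-2.3085), jump to mode 0
Mode 0: guard c·x = 3.1352 hit at Δt = 0.4541 (t = 1.1797), x⁻ = (-3.1352) → reset → x⁺ = (-3.3933), jump to mode 1
Mode 1: guard c·x = -1.9602 hit at Δt = 1.5455 (t = 2.7252), x⁻ = (-1.9602) → reset → x⁺ = (-1.8274), jump to mode 3
Mode 3: guard c·x = 2.3911 hit at Δt = 0.6760 (t = 3.4012), x⁻ = (-2.3911) → reset → x⁺ = (-2.3085), jump to mode 0
Mode 0: guard c·x = 3.1352 hit at Δt = 0.4541 (t = 3.8553), x⁻ = (-3.1352) → reset → x⁺ = (-3.3933), jump to mode 1
Mode 1: flow for 0.4774 to horizon, guard not reached → x = (-2.6720)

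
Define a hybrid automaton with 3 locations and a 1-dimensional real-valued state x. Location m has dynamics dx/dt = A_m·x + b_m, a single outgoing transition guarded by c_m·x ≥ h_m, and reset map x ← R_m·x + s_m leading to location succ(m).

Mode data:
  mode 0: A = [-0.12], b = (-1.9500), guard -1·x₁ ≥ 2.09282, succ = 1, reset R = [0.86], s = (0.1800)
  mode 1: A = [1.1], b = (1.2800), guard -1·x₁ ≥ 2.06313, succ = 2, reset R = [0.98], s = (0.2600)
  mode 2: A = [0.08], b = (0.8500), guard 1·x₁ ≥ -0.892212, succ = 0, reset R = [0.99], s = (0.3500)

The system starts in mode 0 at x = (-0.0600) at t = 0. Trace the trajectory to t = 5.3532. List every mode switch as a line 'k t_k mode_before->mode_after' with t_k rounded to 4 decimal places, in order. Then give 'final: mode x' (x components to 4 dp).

1 1.1181 0->1
2 1.7353 1->2
3 2.9053 2->0
4 3.7762 0->1
5 4.3934 1->2
final: 2 -1.0545

Mode 0: guard c·x = 2.0928 hit at Δt = 1.1181 (t = 1.1181), x⁻ = (-2.0928) → reset → x⁺ = (-1.6198), jump to mode 1
Mode 1: guard c·x = 2.0631 hit at Δt = 0.6172 (t = 1.7353), x⁻ = (-2.0631) → reset → x⁺ = (-1.7619), jump to mode 2
Mode 2: guard c·x = -0.8922 hit at Δt = 1.1700 (t = 2.9053), x⁻ = (-0.8922) → reset → x⁺ = (-0.5333), jump to mode 0
Mode 0: guard c·x = 2.0928 hit at Δt = 0.8709 (t = 3.7762), x⁻ = (-2.0928) → reset → x⁺ = (-1.6198), jump to mode 1
Mode 1: guard c·x = 2.0631 hit at Δt = 0.6172 (t = 4.3934), x⁻ = (-2.0631) → reset → x⁺ = (-1.7619), jump to mode 2
Mode 2: flow for 0.9598 to horizon, guard not reached → x = (-1.0545)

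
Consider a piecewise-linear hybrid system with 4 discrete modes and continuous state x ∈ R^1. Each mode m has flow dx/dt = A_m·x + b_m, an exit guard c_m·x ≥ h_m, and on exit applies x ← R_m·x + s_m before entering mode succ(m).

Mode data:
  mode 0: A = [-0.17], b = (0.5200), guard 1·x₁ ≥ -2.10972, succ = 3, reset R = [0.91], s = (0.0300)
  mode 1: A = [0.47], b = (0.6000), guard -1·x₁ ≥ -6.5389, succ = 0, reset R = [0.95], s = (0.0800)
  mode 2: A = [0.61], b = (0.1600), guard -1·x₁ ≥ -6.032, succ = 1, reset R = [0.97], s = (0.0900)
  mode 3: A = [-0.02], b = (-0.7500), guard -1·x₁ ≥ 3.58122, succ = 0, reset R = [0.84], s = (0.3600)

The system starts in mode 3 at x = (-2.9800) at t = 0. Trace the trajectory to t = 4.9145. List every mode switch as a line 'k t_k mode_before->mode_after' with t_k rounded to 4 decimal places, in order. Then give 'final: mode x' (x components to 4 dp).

Mode 3: guard c·x = 3.5812 hit at Δt = 0.8785 (t = 0.8785), x⁻ = (-3.5812) → reset → x⁺ = (-2.6482), jump to mode 0
Mode 0: guard c·x = -2.1097 hit at Δt = 0.5830 (t = 1.4615), x⁻ = (-2.1097) → reset → x⁺ = (-1.8898), jump to mode 3
Mode 3: guard c·x = 3.5812 hit at Δt = 2.4331 (t = 3.8946), x⁻ = (-3.5812) → reset → x⁺ = (-2.6482), jump to mode 0
Mode 0: guard c·x = -2.1097 hit at Δt = 0.5830 (t = 4.4776), x⁻ = (-2.1097) → reset → x⁺ = (-1.8898), jump to mode 3
Mode 3: flow for 0.4369 to horizon, guard not reached → x = (-2.1996)

1 0.8785 3->0
2 1.4615 0->3
3 3.8946 3->0
4 4.4776 0->3
final: 3 -2.1996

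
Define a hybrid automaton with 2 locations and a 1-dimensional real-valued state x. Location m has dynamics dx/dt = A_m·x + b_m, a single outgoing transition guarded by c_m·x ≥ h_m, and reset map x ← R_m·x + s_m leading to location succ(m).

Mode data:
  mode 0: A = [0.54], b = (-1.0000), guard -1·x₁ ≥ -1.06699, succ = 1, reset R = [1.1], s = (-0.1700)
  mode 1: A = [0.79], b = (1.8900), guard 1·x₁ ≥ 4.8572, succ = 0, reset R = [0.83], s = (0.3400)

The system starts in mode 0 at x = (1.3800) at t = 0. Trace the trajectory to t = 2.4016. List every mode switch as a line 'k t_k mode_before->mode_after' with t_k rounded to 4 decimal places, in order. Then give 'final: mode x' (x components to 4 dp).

Mode 0: guard c·x = -1.0670 hit at Δt = 0.9423 (t = 0.9423), x⁻ = (1.0670) → reset → x⁺ = (1.0037), jump to mode 1
Mode 1: guard c·x = 4.8572 hit at Δt = 0.9599 (t = 1.9022), x⁻ = (4.8572) → reset → x⁺ = (4.3715), jump to mode 0
Mode 0: flow for 0.4994 to horizon, guard not reached → x = (5.1514)

1 0.9423 0->1
2 1.9022 1->0
final: 0 5.1514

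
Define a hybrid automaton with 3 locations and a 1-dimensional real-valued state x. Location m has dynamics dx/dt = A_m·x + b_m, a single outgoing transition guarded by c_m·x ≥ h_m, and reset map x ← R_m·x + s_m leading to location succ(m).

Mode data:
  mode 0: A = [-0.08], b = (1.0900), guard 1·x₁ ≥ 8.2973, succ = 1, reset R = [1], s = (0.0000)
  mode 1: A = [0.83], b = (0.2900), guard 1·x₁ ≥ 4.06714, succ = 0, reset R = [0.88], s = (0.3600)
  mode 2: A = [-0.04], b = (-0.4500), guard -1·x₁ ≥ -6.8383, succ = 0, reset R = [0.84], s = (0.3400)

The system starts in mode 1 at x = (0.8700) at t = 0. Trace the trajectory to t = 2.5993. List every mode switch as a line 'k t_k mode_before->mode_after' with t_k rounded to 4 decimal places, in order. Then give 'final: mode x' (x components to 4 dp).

1 1.5506 1->0
final: 0 4.7185

Mode 1: guard c·x = 4.0671 hit at Δt = 1.5506 (t = 1.5506), x⁻ = (4.0671) → reset → x⁺ = (3.9391), jump to mode 0
Mode 0: flow for 1.0487 to horizon, guard not reached → x = (4.7185)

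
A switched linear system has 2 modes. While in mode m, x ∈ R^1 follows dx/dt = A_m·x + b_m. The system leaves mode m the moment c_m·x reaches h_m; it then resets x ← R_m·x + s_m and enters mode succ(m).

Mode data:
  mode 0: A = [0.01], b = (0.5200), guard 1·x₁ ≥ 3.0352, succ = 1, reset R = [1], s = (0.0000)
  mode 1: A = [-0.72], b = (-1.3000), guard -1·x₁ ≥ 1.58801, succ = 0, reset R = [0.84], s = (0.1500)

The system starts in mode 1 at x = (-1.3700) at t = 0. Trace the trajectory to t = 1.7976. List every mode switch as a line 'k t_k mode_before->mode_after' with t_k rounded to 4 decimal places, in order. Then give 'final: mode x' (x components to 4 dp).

1 0.9642 1->0
final: 0 -0.7587

Mode 1: guard c·x = 1.5880 hit at Δt = 0.9642 (t = 0.9642), x⁻ = (-1.5880) → reset → x⁺ = (-1.1839), jump to mode 0
Mode 0: flow for 0.8334 to horizon, guard not reached → x = (-0.7587)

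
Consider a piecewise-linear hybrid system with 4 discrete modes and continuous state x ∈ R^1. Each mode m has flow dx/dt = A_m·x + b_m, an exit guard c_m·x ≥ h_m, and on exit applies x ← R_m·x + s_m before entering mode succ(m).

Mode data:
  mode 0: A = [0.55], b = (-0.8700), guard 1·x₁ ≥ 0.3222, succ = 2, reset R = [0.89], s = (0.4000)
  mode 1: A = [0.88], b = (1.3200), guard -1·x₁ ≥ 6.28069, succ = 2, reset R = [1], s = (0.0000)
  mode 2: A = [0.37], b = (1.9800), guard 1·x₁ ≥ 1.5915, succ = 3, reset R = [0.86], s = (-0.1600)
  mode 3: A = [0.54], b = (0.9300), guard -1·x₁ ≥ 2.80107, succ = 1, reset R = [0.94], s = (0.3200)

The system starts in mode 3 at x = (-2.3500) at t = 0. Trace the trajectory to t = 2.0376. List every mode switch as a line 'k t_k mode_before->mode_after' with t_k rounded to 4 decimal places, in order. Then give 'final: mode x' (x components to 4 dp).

Mode 3: guard c·x = 2.8011 hit at Δt = 1.0027 (t = 1.0027), x⁻ = (-2.8011) → reset → x⁺ = (-2.3130), jump to mode 1
Mode 1: flow for 1.0349 to horizon, guard not reached → x = (-3.5212)

1 1.0027 3->1
final: 1 -3.5212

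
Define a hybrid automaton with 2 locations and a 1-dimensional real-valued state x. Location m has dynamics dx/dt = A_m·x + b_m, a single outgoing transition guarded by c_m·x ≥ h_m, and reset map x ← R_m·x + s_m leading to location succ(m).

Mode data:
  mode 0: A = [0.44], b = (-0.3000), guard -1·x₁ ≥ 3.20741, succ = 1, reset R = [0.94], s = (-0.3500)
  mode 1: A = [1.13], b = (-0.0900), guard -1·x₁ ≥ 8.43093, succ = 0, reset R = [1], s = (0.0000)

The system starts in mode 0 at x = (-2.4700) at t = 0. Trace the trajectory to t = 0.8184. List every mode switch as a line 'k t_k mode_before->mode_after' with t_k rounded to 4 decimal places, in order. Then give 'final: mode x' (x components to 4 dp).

1 0.4778 0->1
final: 1 -4.9820

Mode 0: guard c·x = 3.2074 hit at Δt = 0.4778 (t = 0.4778), x⁻ = (-3.2074) → reset → x⁺ = (-3.3650), jump to mode 1
Mode 1: flow for 0.3406 to horizon, guard not reached → x = (-4.9820)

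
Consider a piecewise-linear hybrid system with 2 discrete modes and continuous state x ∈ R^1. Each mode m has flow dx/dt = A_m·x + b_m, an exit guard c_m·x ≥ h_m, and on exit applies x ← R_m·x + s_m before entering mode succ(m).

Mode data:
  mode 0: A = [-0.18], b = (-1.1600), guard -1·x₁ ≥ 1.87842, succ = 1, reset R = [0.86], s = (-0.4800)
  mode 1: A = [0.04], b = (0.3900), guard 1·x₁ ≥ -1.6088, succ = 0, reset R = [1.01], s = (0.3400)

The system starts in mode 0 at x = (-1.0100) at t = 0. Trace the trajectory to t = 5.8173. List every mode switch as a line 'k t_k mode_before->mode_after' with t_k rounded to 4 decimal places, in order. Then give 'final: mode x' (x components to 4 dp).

1 0.9673 0->1
2 2.5082 1->0
3 3.1871 0->1
4 4.7280 1->0
5 5.4070 0->1
final: 1 -1.9688

Mode 0: guard c·x = 1.8784 hit at Δt = 0.9673 (t = 0.9673), x⁻ = (-1.8784) → reset → x⁺ = (-2.0954), jump to mode 1
Mode 1: guard c·x = -1.6088 hit at Δt = 1.5409 (t = 2.5082), x⁻ = (-1.6088) → reset → x⁺ = (-1.2849), jump to mode 0
Mode 0: guard c·x = 1.8784 hit at Δt = 0.6789 (t = 3.1871), x⁻ = (-1.8784) → reset → x⁺ = (-2.0954), jump to mode 1
Mode 1: guard c·x = -1.6088 hit at Δt = 1.5409 (t = 4.7280), x⁻ = (-1.6088) → reset → x⁺ = (-1.2849), jump to mode 0
Mode 0: guard c·x = 1.8784 hit at Δt = 0.6789 (t = 5.4070), x⁻ = (-1.8784) → reset → x⁺ = (-2.0954), jump to mode 1
Mode 1: flow for 0.4103 to horizon, guard not reached → x = (-1.9688)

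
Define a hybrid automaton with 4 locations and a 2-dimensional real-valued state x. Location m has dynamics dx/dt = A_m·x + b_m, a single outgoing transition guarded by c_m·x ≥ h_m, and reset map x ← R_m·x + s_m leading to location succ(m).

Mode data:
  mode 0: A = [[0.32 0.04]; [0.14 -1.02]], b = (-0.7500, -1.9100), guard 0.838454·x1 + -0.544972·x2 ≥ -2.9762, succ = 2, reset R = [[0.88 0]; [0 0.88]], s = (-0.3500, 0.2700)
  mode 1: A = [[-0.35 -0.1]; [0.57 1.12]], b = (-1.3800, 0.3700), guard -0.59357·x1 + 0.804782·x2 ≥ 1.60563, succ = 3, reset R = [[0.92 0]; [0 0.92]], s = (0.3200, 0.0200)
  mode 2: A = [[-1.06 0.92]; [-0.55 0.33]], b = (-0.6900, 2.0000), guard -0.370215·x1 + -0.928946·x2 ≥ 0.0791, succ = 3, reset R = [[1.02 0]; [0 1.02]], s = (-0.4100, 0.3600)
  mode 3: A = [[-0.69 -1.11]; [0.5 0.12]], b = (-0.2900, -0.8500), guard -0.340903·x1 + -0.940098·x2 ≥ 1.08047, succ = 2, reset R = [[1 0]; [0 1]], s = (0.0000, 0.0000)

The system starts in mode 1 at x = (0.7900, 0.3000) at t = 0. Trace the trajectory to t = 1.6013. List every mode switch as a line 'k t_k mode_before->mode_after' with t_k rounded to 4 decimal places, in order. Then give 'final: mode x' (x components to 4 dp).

Mode 1: guard c·x = 1.6056 hit at Δt = 0.9026 (t = 0.9026), x⁻ = (-0.5635, 1.5795) → reset → x⁺ = (-0.1985, 1.4731), jump to mode 3
Mode 3: flow for 0.6987 to horizon, guard not reached → x = (-0.9642, 0.7441)

1 0.9026 1->3
final: 3 -0.9642 0.7441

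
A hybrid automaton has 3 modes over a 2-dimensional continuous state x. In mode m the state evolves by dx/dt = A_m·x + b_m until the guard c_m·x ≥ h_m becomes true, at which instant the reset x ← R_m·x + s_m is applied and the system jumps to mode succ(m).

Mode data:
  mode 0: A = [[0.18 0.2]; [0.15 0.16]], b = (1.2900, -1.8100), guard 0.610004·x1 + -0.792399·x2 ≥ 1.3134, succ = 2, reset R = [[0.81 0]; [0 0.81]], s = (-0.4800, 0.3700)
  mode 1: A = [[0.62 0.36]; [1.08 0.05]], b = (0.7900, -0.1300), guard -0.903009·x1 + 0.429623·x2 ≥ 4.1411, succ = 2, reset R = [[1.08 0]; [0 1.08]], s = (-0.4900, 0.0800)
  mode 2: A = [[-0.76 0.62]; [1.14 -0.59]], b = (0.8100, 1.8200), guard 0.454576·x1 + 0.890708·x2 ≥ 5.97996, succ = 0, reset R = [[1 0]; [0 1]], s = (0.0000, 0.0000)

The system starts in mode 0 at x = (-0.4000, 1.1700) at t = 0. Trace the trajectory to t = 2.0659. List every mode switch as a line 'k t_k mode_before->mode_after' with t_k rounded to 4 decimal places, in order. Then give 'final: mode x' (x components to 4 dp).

Mode 0: guard c·x = 1.3134 hit at Δt = 1.1209 (t = 1.1209), x⁻ = (1.1741, -0.7536) → reset → x⁺ = (0.4710, -0.2404), jump to mode 2
Mode 2: flow for 0.9450 to horizon, guard not reached → x = (1.1744, 1.8398)

1 1.1209 0->2
final: 2 1.1744 1.8398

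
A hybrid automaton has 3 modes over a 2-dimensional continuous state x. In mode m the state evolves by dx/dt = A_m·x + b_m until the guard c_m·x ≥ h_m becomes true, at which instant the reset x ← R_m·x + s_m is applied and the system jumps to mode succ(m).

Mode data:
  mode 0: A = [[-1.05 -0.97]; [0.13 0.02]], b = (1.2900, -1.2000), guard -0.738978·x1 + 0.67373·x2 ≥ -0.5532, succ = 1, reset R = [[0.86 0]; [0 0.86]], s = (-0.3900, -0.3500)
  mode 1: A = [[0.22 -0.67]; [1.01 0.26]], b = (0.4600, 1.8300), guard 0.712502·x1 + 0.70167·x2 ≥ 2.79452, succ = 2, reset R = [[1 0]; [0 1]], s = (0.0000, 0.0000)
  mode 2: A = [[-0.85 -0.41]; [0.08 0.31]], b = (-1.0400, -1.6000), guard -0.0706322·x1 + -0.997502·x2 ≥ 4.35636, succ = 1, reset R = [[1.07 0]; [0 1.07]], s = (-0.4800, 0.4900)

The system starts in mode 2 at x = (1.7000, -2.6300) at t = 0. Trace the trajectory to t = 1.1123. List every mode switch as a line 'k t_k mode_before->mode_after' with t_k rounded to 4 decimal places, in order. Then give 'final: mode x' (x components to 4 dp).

1 0.7060 2->1
final: 1 2.1324 -3.3363

Mode 2: guard c·x = 4.3564 hit at Δt = 0.7060 (t = 0.7060), x⁻ = (1.1632, -4.4496) → reset → x⁺ = (0.7646, -4.2711), jump to mode 1
Mode 1: flow for 0.4063 to horizon, guard not reached → x = (2.1324, -3.3363)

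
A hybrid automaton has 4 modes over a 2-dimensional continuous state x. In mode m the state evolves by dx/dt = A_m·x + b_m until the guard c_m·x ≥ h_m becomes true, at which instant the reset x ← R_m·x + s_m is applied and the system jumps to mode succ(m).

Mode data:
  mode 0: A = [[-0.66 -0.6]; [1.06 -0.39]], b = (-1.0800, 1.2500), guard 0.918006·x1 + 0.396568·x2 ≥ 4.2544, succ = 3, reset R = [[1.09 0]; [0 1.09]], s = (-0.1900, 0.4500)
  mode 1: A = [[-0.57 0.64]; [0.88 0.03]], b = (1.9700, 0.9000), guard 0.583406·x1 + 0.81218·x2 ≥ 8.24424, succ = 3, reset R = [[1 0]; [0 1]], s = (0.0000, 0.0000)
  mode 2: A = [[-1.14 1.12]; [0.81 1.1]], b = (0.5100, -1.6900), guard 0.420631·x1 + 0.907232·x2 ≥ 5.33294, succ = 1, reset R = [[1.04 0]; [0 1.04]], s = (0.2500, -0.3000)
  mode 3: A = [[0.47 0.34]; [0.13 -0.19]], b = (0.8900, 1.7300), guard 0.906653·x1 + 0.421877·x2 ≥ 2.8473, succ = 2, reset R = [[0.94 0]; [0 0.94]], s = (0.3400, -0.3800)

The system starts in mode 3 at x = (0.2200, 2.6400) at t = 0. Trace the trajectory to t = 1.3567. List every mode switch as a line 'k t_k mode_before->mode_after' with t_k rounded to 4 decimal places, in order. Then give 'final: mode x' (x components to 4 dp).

Mode 3: guard c·x = 2.8473 hit at Δt = 0.5828 (t = 0.5828), x⁻ = (1.5679, 3.3796) → reset → x⁺ = (1.8138, 2.7968), jump to mode 2
Mode 2: guard c·x = 5.3329 hit at Δt = 0.4468 (t = 1.0296), x⁻ = (2.7132, 4.6203) → reset → x⁺ = (3.0717, 4.5051), jump to mode 1
Mode 1: flow for 0.3271 to horizon, guard not reached → x = (4.1282, 5.8843)

1 0.5828 3->2
2 1.0296 2->1
final: 1 4.1282 5.8843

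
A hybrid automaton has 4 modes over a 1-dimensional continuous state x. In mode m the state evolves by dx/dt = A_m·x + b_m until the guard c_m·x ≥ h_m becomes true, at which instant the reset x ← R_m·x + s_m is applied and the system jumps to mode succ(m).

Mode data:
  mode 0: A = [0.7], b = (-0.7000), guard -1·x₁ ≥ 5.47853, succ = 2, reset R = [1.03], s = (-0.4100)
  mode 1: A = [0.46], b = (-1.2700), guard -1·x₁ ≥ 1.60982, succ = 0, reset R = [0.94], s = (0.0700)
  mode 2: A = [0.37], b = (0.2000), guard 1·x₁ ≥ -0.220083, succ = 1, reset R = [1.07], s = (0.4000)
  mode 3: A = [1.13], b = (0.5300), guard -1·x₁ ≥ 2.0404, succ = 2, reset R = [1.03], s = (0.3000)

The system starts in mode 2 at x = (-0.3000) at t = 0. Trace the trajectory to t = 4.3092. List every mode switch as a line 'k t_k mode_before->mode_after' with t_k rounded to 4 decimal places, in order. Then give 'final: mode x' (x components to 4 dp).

1 0.7753 2->1
2 1.9075 1->0
3 3.3006 0->2
final: 2 -8.5464

Mode 2: guard c·x = -0.2201 hit at Δt = 0.7753 (t = 0.7753), x⁻ = (-0.2201) → reset → x⁺ = (0.1645), jump to mode 1
Mode 1: guard c·x = 1.6098 hit at Δt = 1.1322 (t = 1.9075), x⁻ = (-1.6098) → reset → x⁺ = (-1.4432), jump to mode 0
Mode 0: guard c·x = 5.4785 hit at Δt = 1.3931 (t = 3.3006), x⁻ = (-5.4785) → reset → x⁺ = (-6.0529), jump to mode 2
Mode 2: flow for 1.0086 to horizon, guard not reached → x = (-8.5464)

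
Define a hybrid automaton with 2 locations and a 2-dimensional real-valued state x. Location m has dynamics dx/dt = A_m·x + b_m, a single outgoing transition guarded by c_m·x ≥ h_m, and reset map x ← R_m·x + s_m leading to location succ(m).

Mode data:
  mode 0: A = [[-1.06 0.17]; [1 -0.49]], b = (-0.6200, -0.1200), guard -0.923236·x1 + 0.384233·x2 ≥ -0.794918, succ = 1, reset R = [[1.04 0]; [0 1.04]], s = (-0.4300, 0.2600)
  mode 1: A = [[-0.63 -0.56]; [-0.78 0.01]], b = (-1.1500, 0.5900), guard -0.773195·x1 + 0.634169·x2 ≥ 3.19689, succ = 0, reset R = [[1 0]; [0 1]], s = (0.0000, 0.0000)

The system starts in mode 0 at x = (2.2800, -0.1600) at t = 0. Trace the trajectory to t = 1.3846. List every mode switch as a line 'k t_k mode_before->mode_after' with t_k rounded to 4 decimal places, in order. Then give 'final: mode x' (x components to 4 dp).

Mode 0: guard c·x = -0.7949 hit at Δt = 0.5171 (t = 0.5171), x⁻ = (1.0910, 0.5526) → reset → x⁺ = (0.7046, 0.8347), jump to mode 1
Mode 1: flow for 0.8675 to horizon, guard not reached → x = (-0.7584, 1.4027)

1 0.5171 0->1
final: 1 -0.7584 1.4027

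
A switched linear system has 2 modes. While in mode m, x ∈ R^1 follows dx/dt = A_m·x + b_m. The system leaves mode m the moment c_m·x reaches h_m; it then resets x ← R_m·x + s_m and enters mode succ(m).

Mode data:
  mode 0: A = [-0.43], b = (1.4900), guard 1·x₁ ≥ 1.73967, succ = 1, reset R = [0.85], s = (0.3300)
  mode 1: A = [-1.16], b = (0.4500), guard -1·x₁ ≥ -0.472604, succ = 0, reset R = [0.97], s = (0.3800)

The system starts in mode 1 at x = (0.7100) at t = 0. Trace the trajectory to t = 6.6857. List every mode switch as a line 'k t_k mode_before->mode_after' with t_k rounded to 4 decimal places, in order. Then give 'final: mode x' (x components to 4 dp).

Mode 1: guard c·x = -0.4726 hit at Δt = 1.1517 (t = 1.1517), x⁻ = (0.4726) → reset → x⁺ = (0.8384), jump to mode 0
Mode 0: guard c·x = 1.7397 hit at Δt = 0.9773 (t = 2.1290), x⁻ = (1.7397) → reset → x⁺ = (1.8087), jump to mode 1
Mode 1: guard c·x = -0.4726 hit at Δt = 2.4312 (t = 4.5602), x⁻ = (0.4726) → reset → x⁺ = (0.8384), jump to mode 0
Mode 0: guard c·x = 1.7397 hit at Δt = 0.9773 (t = 5.5375), x⁻ = (1.7397) → reset → x⁺ = (1.8087), jump to mode 1
Mode 1: flow for 1.1482 to horizon, guard not reached → x = (0.7630)

1 1.1517 1->0
2 2.1290 0->1
3 4.5602 1->0
4 5.5375 0->1
final: 1 0.7630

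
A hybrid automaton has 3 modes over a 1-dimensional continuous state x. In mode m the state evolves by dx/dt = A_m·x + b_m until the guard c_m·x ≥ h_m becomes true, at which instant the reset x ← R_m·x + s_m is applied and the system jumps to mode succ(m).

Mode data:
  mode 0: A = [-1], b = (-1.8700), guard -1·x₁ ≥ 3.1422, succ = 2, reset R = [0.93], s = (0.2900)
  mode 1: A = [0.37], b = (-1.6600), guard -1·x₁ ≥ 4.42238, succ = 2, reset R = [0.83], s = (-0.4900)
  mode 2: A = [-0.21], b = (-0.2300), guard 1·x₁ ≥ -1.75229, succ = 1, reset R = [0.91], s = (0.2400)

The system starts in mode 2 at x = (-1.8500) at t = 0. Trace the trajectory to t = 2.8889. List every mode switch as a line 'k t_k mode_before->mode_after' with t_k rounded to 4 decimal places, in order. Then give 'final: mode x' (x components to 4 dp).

Mode 2: guard c·x = -1.7523 hit at Δt = 0.6602 (t = 0.6602), x⁻ = (-1.7523) → reset → x⁺ = (-1.3546), jump to mode 1
Mode 1: guard c·x = 4.4224 hit at Δt = 1.1409 (t = 1.8011), x⁻ = (-4.4224) → reset → x⁺ = (-4.1606), jump to mode 2
Mode 2: flow for 1.0878 to horizon, guard not reached → x = (-3.5346)

1 0.6602 2->1
2 1.8011 1->2
final: 2 -3.5346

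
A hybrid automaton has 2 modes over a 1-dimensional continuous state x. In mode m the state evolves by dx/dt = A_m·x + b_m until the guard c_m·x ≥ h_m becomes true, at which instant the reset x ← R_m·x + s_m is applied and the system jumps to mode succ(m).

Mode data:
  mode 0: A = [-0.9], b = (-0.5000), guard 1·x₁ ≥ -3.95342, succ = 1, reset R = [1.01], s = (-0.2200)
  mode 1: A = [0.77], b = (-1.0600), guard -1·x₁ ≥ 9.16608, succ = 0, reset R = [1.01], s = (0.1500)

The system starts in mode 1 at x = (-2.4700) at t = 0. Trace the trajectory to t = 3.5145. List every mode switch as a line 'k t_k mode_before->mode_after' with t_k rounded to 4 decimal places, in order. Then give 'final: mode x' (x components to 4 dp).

Mode 1: guard c·x = 9.1661 hit at Δt = 1.3094 (t = 1.3094), x⁻ = (-9.1661) → reset → x⁺ = (-9.1077), jump to mode 0
Mode 0: guard c·x = -3.9534 hit at Δt = 1.0256 (t = 2.3350), x⁻ = (-3.9534) → reset → x⁺ = (-4.2130), jump to mode 1
Mode 1: guard c·x = 9.1661 hit at Δt = 0.8241 (t = 3.1591), x⁻ = (-9.1661) → reset → x⁺ = (-9.1077), jump to mode 0
Mode 0: flow for 0.3554 to horizon, guard not reached → x = (-6.7664)

1 1.3094 1->0
2 2.3350 0->1
3 3.1591 1->0
final: 0 -6.7664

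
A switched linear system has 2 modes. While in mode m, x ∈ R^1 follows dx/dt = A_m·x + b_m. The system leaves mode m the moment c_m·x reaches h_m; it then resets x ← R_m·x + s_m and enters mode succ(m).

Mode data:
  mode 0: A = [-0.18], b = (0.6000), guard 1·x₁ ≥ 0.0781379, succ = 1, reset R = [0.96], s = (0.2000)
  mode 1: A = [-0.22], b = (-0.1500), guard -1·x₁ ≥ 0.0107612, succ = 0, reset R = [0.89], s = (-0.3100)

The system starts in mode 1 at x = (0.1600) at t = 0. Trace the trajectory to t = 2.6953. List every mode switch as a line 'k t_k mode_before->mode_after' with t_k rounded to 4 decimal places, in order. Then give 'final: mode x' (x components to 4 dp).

Mode 1: guard c·x = 0.0108 hit at Δt = 1.0305 (t = 1.0305), x⁻ = (-0.0108) → reset → x⁺ = (-0.3196), jump to mode 0
Mode 0: guard c·x = 0.0781 hit at Δt = 0.6404 (t = 1.6709), x⁻ = (0.0781) → reset → x⁺ = (0.2750), jump to mode 1
Mode 1: flow for 1.0244 to horizon, guard not reached → x = (0.0819)

1 1.0305 1->0
2 1.6709 0->1
final: 1 0.0819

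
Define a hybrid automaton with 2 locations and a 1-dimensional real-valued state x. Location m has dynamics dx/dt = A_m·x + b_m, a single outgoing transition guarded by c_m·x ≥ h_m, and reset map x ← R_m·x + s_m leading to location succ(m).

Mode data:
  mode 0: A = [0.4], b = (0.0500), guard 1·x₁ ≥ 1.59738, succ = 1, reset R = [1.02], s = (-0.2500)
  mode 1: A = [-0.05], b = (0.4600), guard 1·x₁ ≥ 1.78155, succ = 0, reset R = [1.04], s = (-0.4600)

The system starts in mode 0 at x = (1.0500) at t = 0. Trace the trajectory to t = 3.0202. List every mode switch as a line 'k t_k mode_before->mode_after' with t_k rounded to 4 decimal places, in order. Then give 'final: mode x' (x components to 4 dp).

1 0.9561 0->1
2 2.0121 1->0
3 2.3282 0->1
final: 1 1.6453

Mode 0: guard c·x = 1.5974 hit at Δt = 0.9561 (t = 0.9561), x⁻ = (1.5974) → reset → x⁺ = (1.3793), jump to mode 1
Mode 1: guard c·x = 1.7815 hit at Δt = 1.0560 (t = 2.0121), x⁻ = (1.7815) → reset → x⁺ = (1.3928), jump to mode 0
Mode 0: guard c·x = 1.5974 hit at Δt = 0.3161 (t = 2.3282), x⁻ = (1.5974) → reset → x⁺ = (1.3793), jump to mode 1
Mode 1: flow for 0.6920 to horizon, guard not reached → x = (1.6453)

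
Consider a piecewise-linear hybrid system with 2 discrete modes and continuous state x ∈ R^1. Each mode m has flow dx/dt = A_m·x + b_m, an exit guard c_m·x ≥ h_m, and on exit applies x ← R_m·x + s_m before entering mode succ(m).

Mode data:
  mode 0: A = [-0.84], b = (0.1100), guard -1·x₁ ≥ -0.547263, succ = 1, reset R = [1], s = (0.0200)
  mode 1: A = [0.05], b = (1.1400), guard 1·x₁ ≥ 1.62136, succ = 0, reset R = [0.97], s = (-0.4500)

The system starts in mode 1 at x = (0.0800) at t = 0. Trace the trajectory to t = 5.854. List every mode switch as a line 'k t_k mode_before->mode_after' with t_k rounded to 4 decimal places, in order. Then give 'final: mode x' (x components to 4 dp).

1 1.3039 1->0
2 2.3373 0->1
3 3.2197 1->0
4 4.2531 0->1
5 5.1356 1->0
final: 0 0.6734

Mode 1: guard c·x = 1.6214 hit at Δt = 1.3039 (t = 1.3039), x⁻ = (1.6214) → reset → x⁺ = (1.1227), jump to mode 0
Mode 0: guard c·x = -0.5473 hit at Δt = 1.0334 (t = 2.3373), x⁻ = (0.5473) → reset → x⁺ = (0.5673), jump to mode 1
Mode 1: guard c·x = 1.6214 hit at Δt = 0.8824 (t = 3.2197), x⁻ = (1.6214) → reset → x⁺ = (1.1227), jump to mode 0
Mode 0: guard c·x = -0.5473 hit at Δt = 1.0334 (t = 4.2531), x⁻ = (0.5473) → reset → x⁺ = (0.5673), jump to mode 1
Mode 1: guard c·x = 1.6214 hit at Δt = 0.8824 (t = 5.1356), x⁻ = (1.6214) → reset → x⁺ = (1.1227), jump to mode 0
Mode 0: flow for 0.7184 to horizon, guard not reached → x = (0.6734)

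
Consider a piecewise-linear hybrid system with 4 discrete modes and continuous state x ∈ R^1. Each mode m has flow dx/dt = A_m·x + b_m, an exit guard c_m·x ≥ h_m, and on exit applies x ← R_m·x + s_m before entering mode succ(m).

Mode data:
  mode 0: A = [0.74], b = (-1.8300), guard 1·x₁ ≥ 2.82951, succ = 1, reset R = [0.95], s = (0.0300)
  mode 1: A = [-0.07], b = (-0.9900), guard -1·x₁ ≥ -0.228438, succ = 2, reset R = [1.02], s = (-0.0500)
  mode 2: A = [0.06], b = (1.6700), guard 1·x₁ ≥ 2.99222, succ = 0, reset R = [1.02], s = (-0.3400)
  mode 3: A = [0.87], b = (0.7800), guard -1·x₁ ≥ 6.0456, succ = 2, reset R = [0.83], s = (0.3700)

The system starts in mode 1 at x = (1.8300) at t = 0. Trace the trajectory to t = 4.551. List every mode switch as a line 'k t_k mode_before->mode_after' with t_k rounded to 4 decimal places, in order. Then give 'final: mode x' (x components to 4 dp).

Mode 1: guard c·x = -0.2284 hit at Δt = 1.5094 (t = 1.5094), x⁻ = (0.2284) → reset → x⁺ = (0.1830), jump to mode 2
Mode 2: guard c·x = 2.9922 hit at Δt = 1.5926 (t = 3.1020), x⁻ = (2.9922) → reset → x⁺ = (2.7121), jump to mode 0
Mode 0: guard c·x = 2.8295 hit at Δt = 0.5400 (t = 3.6420), x⁻ = (2.8295) → reset → x⁺ = (2.7180), jump to mode 1
Mode 1: flow for 0.9090 to horizon, guard not reached → x = (1.6786)

1 1.5094 1->2
2 3.1020 2->0
3 3.6420 0->1
final: 1 1.6786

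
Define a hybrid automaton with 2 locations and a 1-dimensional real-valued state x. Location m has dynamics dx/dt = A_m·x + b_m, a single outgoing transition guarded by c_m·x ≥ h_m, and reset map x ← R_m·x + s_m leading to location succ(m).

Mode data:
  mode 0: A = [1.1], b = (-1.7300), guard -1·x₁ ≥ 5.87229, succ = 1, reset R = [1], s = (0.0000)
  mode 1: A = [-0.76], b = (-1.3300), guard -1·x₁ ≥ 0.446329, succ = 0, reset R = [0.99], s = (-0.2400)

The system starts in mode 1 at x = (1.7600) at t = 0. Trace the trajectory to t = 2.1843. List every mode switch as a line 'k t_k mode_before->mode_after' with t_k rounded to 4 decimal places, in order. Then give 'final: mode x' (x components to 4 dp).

1 1.3032 1->0
final: 0 -4.3701

Mode 1: guard c·x = 0.4463 hit at Δt = 1.3032 (t = 1.3032), x⁻ = (-0.4463) → reset → x⁺ = (-0.6819), jump to mode 0
Mode 0: flow for 0.8811 to horizon, guard not reached → x = (-4.3701)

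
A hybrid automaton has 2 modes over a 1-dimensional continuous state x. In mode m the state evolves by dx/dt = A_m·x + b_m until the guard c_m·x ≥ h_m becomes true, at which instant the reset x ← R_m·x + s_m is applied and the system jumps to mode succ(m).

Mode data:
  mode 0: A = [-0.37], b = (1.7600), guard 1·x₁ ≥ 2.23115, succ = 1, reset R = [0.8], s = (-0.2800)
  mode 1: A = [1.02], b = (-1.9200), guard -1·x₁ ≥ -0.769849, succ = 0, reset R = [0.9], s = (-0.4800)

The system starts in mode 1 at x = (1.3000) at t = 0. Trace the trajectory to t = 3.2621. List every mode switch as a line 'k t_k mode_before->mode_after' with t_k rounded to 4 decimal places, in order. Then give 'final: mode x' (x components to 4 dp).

1 0.6346 1->0
2 2.2219 0->1
final: 1 0.7919

Mode 1: guard c·x = -0.7698 hit at Δt = 0.6346 (t = 0.6346), x⁻ = (0.7698) → reset → x⁺ = (0.2129), jump to mode 0
Mode 0: guard c·x = 2.2311 hit at Δt = 1.5873 (t = 2.2219), x⁻ = (2.2311) → reset → x⁺ = (1.5049), jump to mode 1
Mode 1: flow for 1.0402 to horizon, guard not reached → x = (0.7919)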